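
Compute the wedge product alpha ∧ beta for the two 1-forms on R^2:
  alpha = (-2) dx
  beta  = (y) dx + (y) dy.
alpha ∧ beta = (-2*y) dx ∧ dy

Distribute the wedge, using dx_i ∧ dx_j = -dx_j ∧ dx_i and dx_i ∧ dx_i = 0. For each pair (i, j) with i < j, the coefficient of dx_i ∧ dx_j in alpha ∧ beta is (alpha_i * beta_j - alpha_j * beta_i). Collecting: alpha ∧ beta = (-2*y) dx ∧ dy.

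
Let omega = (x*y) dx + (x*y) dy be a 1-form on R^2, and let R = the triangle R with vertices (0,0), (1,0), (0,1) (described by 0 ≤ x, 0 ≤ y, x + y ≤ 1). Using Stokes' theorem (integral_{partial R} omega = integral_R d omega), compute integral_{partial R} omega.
integral_(partial R) omega = 0

Stokes: integral_partial_R omega = integral_R d omega with d omega = (∂Q/∂x - ∂P/∂y) dx ∧ dy.
  ∂Q/∂x = y
  ∂P/∂y = x
  integrand = ∂Q/∂x - ∂P/∂y = -x + y.
Integrating over R: integral_0^1 integral_0^{1-x} (-x + y) dy dx = 0.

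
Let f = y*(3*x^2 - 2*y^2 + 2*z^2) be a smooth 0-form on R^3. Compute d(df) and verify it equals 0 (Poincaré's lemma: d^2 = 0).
d(df) = 0

Step 1: df = sum_i (∂f/∂x_i) dx_i = (6*x*y) dx + (3*x^2 - 6*y^2 + 2*z^2) dy + (4*y*z) dz.
Step 2: Apply d again. Using the 1-form formula, the coefficient of dx ∧ dy in d(df) is ∂^2 f/∂x ∂y - ∂^2 f/∂y ∂x = (6*x) - (6*x) = 0 (equality of mixed partials for smooth f).
Similarly for dx ∧ dz and dy ∧ dz — all coefficients vanish. So d(df) = 0.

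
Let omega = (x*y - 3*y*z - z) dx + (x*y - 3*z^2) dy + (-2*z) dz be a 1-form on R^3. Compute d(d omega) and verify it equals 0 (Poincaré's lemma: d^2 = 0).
d(d omega) = 0

Step 1: d omega = sum_{i<j} (∂f_j/∂x_i - ∂f_i/∂x_j) dx_i ∧ dx_j:
  coeff of dx ∧ dy: -x + y + 3*z
  coeff of dx ∧ dz: 3*y + 1
  coeff of dy ∧ dz: 6*z
Step 2: Apply d again to each 2-form coefficient. The only possible 3-form in R^3 is dx ∧ dy ∧ dz, with coefficient
  ∂(coeff of dy∧dz)/∂x - ∂(coeff of dx∧dz)/∂y + ∂(coeff of dx∧dy)/∂z
  = ∂/∂x (6*z) - ∂/∂y (3*y + 1) + ∂/∂z (-x + y + 3*z).
Each of these terms simplifies to sums of mixed partials that cancel in pairs. The result is 0 (by equality of mixed partials for smooth functions — Schwarz / Clairaut).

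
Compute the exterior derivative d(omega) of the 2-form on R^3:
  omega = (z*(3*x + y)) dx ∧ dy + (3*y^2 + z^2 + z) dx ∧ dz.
d(omega) = (3*x - 5*y) dx ∧ dy ∧ dz

For a 2-form omega = sum_{i<j} g_{ij} dx_i ∧ dx_j, the exterior derivative is
  d(omega) = sum_{i<j} d(g_{ij}) ∧ dx_i ∧ dx_j = sum_{i<j, k} (∂g_{ij}/∂x_k) dx_k ∧ dx_i ∧ dx_j.
Expand each term, using dx_k ∧ dx_i ∧ dx_j = sgn(permutation) dx_{(a)} ∧ dx_{(b)} ∧ dx_{(c)} with (a < b < c) sorted:
  d(z*(3*x + y)) includes (∂/∂z)(z*(3*x + y)) dz = (3*x + y) dz, which multiplied by dx ∧ dy gives (3*x + y) dx ∧ dy ∧ dz
  d(3*y^2 + z^2 + z) includes (∂/∂y)(3*y^2 + z^2 + z) dy = (6*y) dy, which multiplied by dx ∧ dz gives (-6*y) dx ∧ dy ∧ dz
Collecting like 3-forms: d(omega) = (3*x - 5*y) dx ∧ dy ∧ dz.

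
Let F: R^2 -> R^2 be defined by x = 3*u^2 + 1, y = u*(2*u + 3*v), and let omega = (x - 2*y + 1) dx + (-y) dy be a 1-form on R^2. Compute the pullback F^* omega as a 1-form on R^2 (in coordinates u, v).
F^* omega = (u*(-14*u^2 - 54*u*v - 9*v^2 + 12)) du + (u^2*(-6*u - 9*v)) dv

Using F^*(f dg) = (f ∘ F) d(g ∘ F), substitute each coordinate x_i by F_i(u, v) in f_i, and replace dx_i by d F_i = (∂F_i/∂u) du + (∂F_i/∂v) dv.
  For the x component: f_1(F) = -u^2 - 6*u*v + 2; d F_1 = (6*u) du + (0) dv
  For the y component: f_2(F) = u*(-2*u - 3*v); d F_2 = (4*u + 3*v) du + (3*u) dv
Combining and collecting du, dv coefficients:
  coeff of du: u*(-14*u^2 - 54*u*v - 9*v^2 + 12)
  coeff of dv: u^2*(-6*u - 9*v)
F^* omega = (u*(-14*u^2 - 54*u*v - 9*v^2 + 12)) du + (u^2*(-6*u - 9*v)) dv.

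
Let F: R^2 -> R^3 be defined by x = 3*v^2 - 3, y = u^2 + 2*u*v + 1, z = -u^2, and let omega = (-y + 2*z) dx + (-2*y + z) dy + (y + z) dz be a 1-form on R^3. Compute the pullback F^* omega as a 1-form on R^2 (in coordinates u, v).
F^* omega = (-6*u^3 - 18*u^2*v - 8*u*v^2 - 6*u - 4*v) du + (-6*u^3 - 26*u^2*v - 12*u*v^2 - 4*u - 6*v) dv

Using F^*(f dg) = (f ∘ F) d(g ∘ F), substitute each coordinate x_i by F_i(u, v) in f_i, and replace dx_i by d F_i = (∂F_i/∂u) du + (∂F_i/∂v) dv.
  For the x component: f_1(F) = -3*u^2 - 2*u*v - 1; d F_1 = (0) du + (6*v) dv
  For the y component: f_2(F) = -3*u^2 - 4*u*v - 2; d F_2 = (2*u + 2*v) du + (2*u) dv
  For the z component: f_3(F) = 2*u*v + 1; d F_3 = (-2*u) du + (0) dv
Combining and collecting du, dv coefficients:
  coeff of du: -6*u^3 - 18*u^2*v - 8*u*v^2 - 6*u - 4*v
  coeff of dv: -6*u^3 - 26*u^2*v - 12*u*v^2 - 4*u - 6*v
F^* omega = (-6*u^3 - 18*u^2*v - 8*u*v^2 - 6*u - 4*v) du + (-6*u^3 - 26*u^2*v - 12*u*v^2 - 4*u - 6*v) dv.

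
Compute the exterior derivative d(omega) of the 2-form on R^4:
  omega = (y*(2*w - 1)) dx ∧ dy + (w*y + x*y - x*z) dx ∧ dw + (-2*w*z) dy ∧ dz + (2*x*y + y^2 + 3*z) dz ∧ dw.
d(omega) = (-w - x + 2*y) dx ∧ dy ∧ dw + (x + 2*y) dx ∧ dz ∧ dw + (2*x + 2*y - 2*z) dy ∧ dz ∧ dw

For a 2-form omega = sum_{i<j} g_{ij} dx_i ∧ dx_j, the exterior derivative is
  d(omega) = sum_{i<j} d(g_{ij}) ∧ dx_i ∧ dx_j = sum_{i<j, k} (∂g_{ij}/∂x_k) dx_k ∧ dx_i ∧ dx_j.
Expand each term, using dx_k ∧ dx_i ∧ dx_j = sgn(permutation) dx_{(a)} ∧ dx_{(b)} ∧ dx_{(c)} with (a < b < c) sorted:
  d(y*(2*w - 1)) includes (∂/∂w)(y*(2*w - 1)) dw = (2*y) dw, which multiplied by dx ∧ dy gives (2*y) dx ∧ dy ∧ dw
  d(w*y + x*y - x*z) includes (∂/∂y)(w*y + x*y - x*z) dy = (w + x) dy, which multiplied by dx ∧ dw gives (-w - x) dx ∧ dy ∧ dw
  d(w*y + x*y - x*z) includes (∂/∂z)(w*y + x*y - x*z) dz = (-x) dz, which multiplied by dx ∧ dw gives (x) dx ∧ dz ∧ dw
  d(-2*w*z) includes (∂/∂w)(-2*w*z) dw = (-2*z) dw, which multiplied by dy ∧ dz gives (-2*z) dy ∧ dz ∧ dw
  d(2*x*y + y^2 + 3*z) includes (∂/∂x)(2*x*y + y^2 + 3*z) dx = (2*y) dx, which multiplied by dz ∧ dw gives (2*y) dx ∧ dz ∧ dw
  d(2*x*y + y^2 + 3*z) includes (∂/∂y)(2*x*y + y^2 + 3*z) dy = (2*x + 2*y) dy, which multiplied by dz ∧ dw gives (2*x + 2*y) dy ∧ dz ∧ dw
Collecting like 3-forms: d(omega) = (-w - x + 2*y) dx ∧ dy ∧ dw + (x + 2*y) dx ∧ dz ∧ dw + (2*x + 2*y - 2*z) dy ∧ dz ∧ dw.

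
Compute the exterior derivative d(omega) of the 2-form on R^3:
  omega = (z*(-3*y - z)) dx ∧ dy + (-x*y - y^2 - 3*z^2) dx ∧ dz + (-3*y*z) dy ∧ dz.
d(omega) = (x - y - 2*z) dx ∧ dy ∧ dz

For a 2-form omega = sum_{i<j} g_{ij} dx_i ∧ dx_j, the exterior derivative is
  d(omega) = sum_{i<j} d(g_{ij}) ∧ dx_i ∧ dx_j = sum_{i<j, k} (∂g_{ij}/∂x_k) dx_k ∧ dx_i ∧ dx_j.
Expand each term, using dx_k ∧ dx_i ∧ dx_j = sgn(permutation) dx_{(a)} ∧ dx_{(b)} ∧ dx_{(c)} with (a < b < c) sorted:
  d(z*(-3*y - z)) includes (∂/∂z)(z*(-3*y - z)) dz = (-3*y - 2*z) dz, which multiplied by dx ∧ dy gives (-3*y - 2*z) dx ∧ dy ∧ dz
  d(-x*y - y^2 - 3*z^2) includes (∂/∂y)(-x*y - y^2 - 3*z^2) dy = (-x - 2*y) dy, which multiplied by dx ∧ dz gives (x + 2*y) dx ∧ dy ∧ dz
Collecting like 3-forms: d(omega) = (x - y - 2*z) dx ∧ dy ∧ dz.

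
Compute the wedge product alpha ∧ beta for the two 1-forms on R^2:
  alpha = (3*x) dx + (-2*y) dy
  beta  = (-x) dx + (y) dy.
alpha ∧ beta = (x*y) dx ∧ dy

Distribute the wedge, using dx_i ∧ dx_j = -dx_j ∧ dx_i and dx_i ∧ dx_i = 0. For each pair (i, j) with i < j, the coefficient of dx_i ∧ dx_j in alpha ∧ beta is (alpha_i * beta_j - alpha_j * beta_i). Collecting: alpha ∧ beta = (x*y) dx ∧ dy.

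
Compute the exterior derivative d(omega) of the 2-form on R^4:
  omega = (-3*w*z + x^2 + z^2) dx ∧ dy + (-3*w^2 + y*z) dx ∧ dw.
d(omega) = (-3*w + 2*z) dx ∧ dy ∧ dz + (-4*z) dx ∧ dy ∧ dw + (-y) dx ∧ dz ∧ dw

For a 2-form omega = sum_{i<j} g_{ij} dx_i ∧ dx_j, the exterior derivative is
  d(omega) = sum_{i<j} d(g_{ij}) ∧ dx_i ∧ dx_j = sum_{i<j, k} (∂g_{ij}/∂x_k) dx_k ∧ dx_i ∧ dx_j.
Expand each term, using dx_k ∧ dx_i ∧ dx_j = sgn(permutation) dx_{(a)} ∧ dx_{(b)} ∧ dx_{(c)} with (a < b < c) sorted:
  d(-3*w*z + x^2 + z^2) includes (∂/∂z)(-3*w*z + x^2 + z^2) dz = (-3*w + 2*z) dz, which multiplied by dx ∧ dy gives (-3*w + 2*z) dx ∧ dy ∧ dz
  d(-3*w*z + x^2 + z^2) includes (∂/∂w)(-3*w*z + x^2 + z^2) dw = (-3*z) dw, which multiplied by dx ∧ dy gives (-3*z) dx ∧ dy ∧ dw
  d(-3*w^2 + y*z) includes (∂/∂y)(-3*w^2 + y*z) dy = (z) dy, which multiplied by dx ∧ dw gives (-z) dx ∧ dy ∧ dw
  d(-3*w^2 + y*z) includes (∂/∂z)(-3*w^2 + y*z) dz = (y) dz, which multiplied by dx ∧ dw gives (-y) dx ∧ dz ∧ dw
Collecting like 3-forms: d(omega) = (-3*w + 2*z) dx ∧ dy ∧ dz + (-4*z) dx ∧ dy ∧ dw + (-y) dx ∧ dz ∧ dw.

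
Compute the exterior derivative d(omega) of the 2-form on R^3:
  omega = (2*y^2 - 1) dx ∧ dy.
d(omega) = 0

For a 2-form omega = sum_{i<j} g_{ij} dx_i ∧ dx_j, the exterior derivative is
  d(omega) = sum_{i<j} d(g_{ij}) ∧ dx_i ∧ dx_j = sum_{i<j, k} (∂g_{ij}/∂x_k) dx_k ∧ dx_i ∧ dx_j.
Expand each term, using dx_k ∧ dx_i ∧ dx_j = sgn(permutation) dx_{(a)} ∧ dx_{(b)} ∧ dx_{(c)} with (a < b < c) sorted:

Collecting like 3-forms: d(omega) = 0.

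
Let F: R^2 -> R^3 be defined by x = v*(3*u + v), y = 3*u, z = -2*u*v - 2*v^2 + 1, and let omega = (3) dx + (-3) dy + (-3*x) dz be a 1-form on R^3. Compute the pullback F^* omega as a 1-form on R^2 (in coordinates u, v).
F^* omega = (18*u*v^2 + 6*v^3 + 9*v - 9) du + (18*u^2*v + 42*u*v^2 + 9*u + 12*v^3 + 6*v) dv

Using F^*(f dg) = (f ∘ F) d(g ∘ F), substitute each coordinate x_i by F_i(u, v) in f_i, and replace dx_i by d F_i = (∂F_i/∂u) du + (∂F_i/∂v) dv.
  For the x component: f_1(F) = 3; d F_1 = (3*v) du + (3*u + 2*v) dv
  For the y component: f_2(F) = -3; d F_2 = (3) du + (0) dv
  For the z component: f_3(F) = 3*v*(-3*u - v); d F_3 = (-2*v) du + (-2*u - 4*v) dv
Combining and collecting du, dv coefficients:
  coeff of du: 18*u*v^2 + 6*v^3 + 9*v - 9
  coeff of dv: 18*u^2*v + 42*u*v^2 + 9*u + 12*v^3 + 6*v
F^* omega = (18*u*v^2 + 6*v^3 + 9*v - 9) du + (18*u^2*v + 42*u*v^2 + 9*u + 12*v^3 + 6*v) dv.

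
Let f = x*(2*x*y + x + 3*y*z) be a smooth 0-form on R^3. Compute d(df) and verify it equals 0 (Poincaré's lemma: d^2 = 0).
d(df) = 0

Step 1: df = sum_i (∂f/∂x_i) dx_i = (4*x*y + 2*x + 3*y*z) dx + (x*(2*x + 3*z)) dy + (3*x*y) dz.
Step 2: Apply d again. Using the 1-form formula, the coefficient of dx ∧ dy in d(df) is ∂^2 f/∂x ∂y - ∂^2 f/∂y ∂x = (4*x + 3*z) - (4*x + 3*z) = 0 (equality of mixed partials for smooth f).
Similarly for dx ∧ dz and dy ∧ dz — all coefficients vanish. So d(df) = 0.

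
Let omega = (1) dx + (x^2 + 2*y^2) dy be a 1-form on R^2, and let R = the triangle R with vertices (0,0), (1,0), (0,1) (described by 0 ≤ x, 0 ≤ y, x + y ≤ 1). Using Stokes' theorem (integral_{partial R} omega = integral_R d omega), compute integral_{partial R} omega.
integral_(partial R) omega = 1/3

Stokes: integral_partial_R omega = integral_R d omega with d omega = (∂Q/∂x - ∂P/∂y) dx ∧ dy.
  ∂Q/∂x = 2*x
  ∂P/∂y = 0
  integrand = ∂Q/∂x - ∂P/∂y = 2*x.
Integrating over R: integral_0^1 integral_0^{1-x} (2*x) dy dx = 1/3.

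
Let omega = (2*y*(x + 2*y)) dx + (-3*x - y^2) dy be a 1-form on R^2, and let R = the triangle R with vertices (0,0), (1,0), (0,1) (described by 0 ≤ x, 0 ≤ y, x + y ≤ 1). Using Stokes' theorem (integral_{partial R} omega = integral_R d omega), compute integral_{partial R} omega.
integral_(partial R) omega = -19/6

Stokes: integral_partial_R omega = integral_R d omega with d omega = (∂Q/∂x - ∂P/∂y) dx ∧ dy.
  ∂Q/∂x = -3
  ∂P/∂y = 2*x + 8*y
  integrand = ∂Q/∂x - ∂P/∂y = -2*x - 8*y - 3.
Integrating over R: integral_0^1 integral_0^{1-x} (-2*x - 8*y - 3) dy dx = -19/6.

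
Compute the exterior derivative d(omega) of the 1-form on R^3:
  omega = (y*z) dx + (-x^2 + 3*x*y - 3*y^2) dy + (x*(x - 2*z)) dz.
d(omega) = (-2*x + 3*y - z) dx ∧ dy + (2*x - y - 2*z) dx ∧ dz

For a 1-form omega = sum_i f_i dx_i, the exterior derivative is
  d(omega) = sum_{i < j} (∂f_j/∂x_i - ∂f_i/∂x_j) dx_i ∧ dx_j.
  coefficient of dx ∧ dy: ∂f_2/∂x - ∂f_1/∂y = ∂(-x^2 + 3*x*y - 3*y^2)/∂x - ∂(y*z)/∂y = -2*x + 3*y - z
  coefficient of dx ∧ dz: ∂f_3/∂x - ∂f_1/∂z = ∂(x*(x - 2*z))/∂x - ∂(y*z)/∂z = 2*x - y - 2*z
Assembling: d(omega) = (-2*x + 3*y - z) dx ∧ dy + (2*x - y - 2*z) dx ∧ dz.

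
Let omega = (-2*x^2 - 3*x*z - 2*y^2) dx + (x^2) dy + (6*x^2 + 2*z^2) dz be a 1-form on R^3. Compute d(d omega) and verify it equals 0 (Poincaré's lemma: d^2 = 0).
d(d omega) = 0

Step 1: d omega = sum_{i<j} (∂f_j/∂x_i - ∂f_i/∂x_j) dx_i ∧ dx_j:
  coeff of dx ∧ dy: 2*x + 4*y
  coeff of dx ∧ dz: 15*x
  coeff of dy ∧ dz: 0
Step 2: Apply d again to each 2-form coefficient. The only possible 3-form in R^3 is dx ∧ dy ∧ dz, with coefficient
  ∂(coeff of dy∧dz)/∂x - ∂(coeff of dx∧dz)/∂y + ∂(coeff of dx∧dy)/∂z
  = ∂/∂x (0) - ∂/∂y (15*x) + ∂/∂z (2*x + 4*y).
Each of these terms simplifies to sums of mixed partials that cancel in pairs. The result is 0 (by equality of mixed partials for smooth functions — Schwarz / Clairaut).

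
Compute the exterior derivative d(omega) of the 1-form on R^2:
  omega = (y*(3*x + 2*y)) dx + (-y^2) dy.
d(omega) = (-3*x - 4*y) dx ∧ dy

For a 1-form omega = sum_i f_i dx_i, the exterior derivative is
  d(omega) = sum_{i < j} (∂f_j/∂x_i - ∂f_i/∂x_j) dx_i ∧ dx_j.
  coefficient of dx ∧ dy: ∂f_2/∂x - ∂f_1/∂y = ∂(-y^2)/∂x - ∂(y*(3*x + 2*y))/∂y = -3*x - 4*y
Assembling: d(omega) = (-3*x - 4*y) dx ∧ dy.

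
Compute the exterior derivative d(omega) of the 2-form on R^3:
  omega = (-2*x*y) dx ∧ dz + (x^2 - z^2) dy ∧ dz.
d(omega) = (4*x) dx ∧ dy ∧ dz

For a 2-form omega = sum_{i<j} g_{ij} dx_i ∧ dx_j, the exterior derivative is
  d(omega) = sum_{i<j} d(g_{ij}) ∧ dx_i ∧ dx_j = sum_{i<j, k} (∂g_{ij}/∂x_k) dx_k ∧ dx_i ∧ dx_j.
Expand each term, using dx_k ∧ dx_i ∧ dx_j = sgn(permutation) dx_{(a)} ∧ dx_{(b)} ∧ dx_{(c)} with (a < b < c) sorted:
  d(-2*x*y) includes (∂/∂y)(-2*x*y) dy = (-2*x) dy, which multiplied by dx ∧ dz gives (2*x) dx ∧ dy ∧ dz
  d(x^2 - z^2) includes (∂/∂x)(x^2 - z^2) dx = (2*x) dx, which multiplied by dy ∧ dz gives (2*x) dx ∧ dy ∧ dz
Collecting like 3-forms: d(omega) = (4*x) dx ∧ dy ∧ dz.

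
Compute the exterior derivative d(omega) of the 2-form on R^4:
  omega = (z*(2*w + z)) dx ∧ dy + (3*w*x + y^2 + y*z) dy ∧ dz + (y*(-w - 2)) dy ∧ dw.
d(omega) = (5*w + 2*z) dx ∧ dy ∧ dz + (2*z) dx ∧ dy ∧ dw + (3*x) dy ∧ dz ∧ dw

For a 2-form omega = sum_{i<j} g_{ij} dx_i ∧ dx_j, the exterior derivative is
  d(omega) = sum_{i<j} d(g_{ij}) ∧ dx_i ∧ dx_j = sum_{i<j, k} (∂g_{ij}/∂x_k) dx_k ∧ dx_i ∧ dx_j.
Expand each term, using dx_k ∧ dx_i ∧ dx_j = sgn(permutation) dx_{(a)} ∧ dx_{(b)} ∧ dx_{(c)} with (a < b < c) sorted:
  d(z*(2*w + z)) includes (∂/∂z)(z*(2*w + z)) dz = (2*w + 2*z) dz, which multiplied by dx ∧ dy gives (2*w + 2*z) dx ∧ dy ∧ dz
  d(z*(2*w + z)) includes (∂/∂w)(z*(2*w + z)) dw = (2*z) dw, which multiplied by dx ∧ dy gives (2*z) dx ∧ dy ∧ dw
  d(3*w*x + y^2 + y*z) includes (∂/∂x)(3*w*x + y^2 + y*z) dx = (3*w) dx, which multiplied by dy ∧ dz gives (3*w) dx ∧ dy ∧ dz
  d(3*w*x + y^2 + y*z) includes (∂/∂w)(3*w*x + y^2 + y*z) dw = (3*x) dw, which multiplied by dy ∧ dz gives (3*x) dy ∧ dz ∧ dw
Collecting like 3-forms: d(omega) = (5*w + 2*z) dx ∧ dy ∧ dz + (2*z) dx ∧ dy ∧ dw + (3*x) dy ∧ dz ∧ dw.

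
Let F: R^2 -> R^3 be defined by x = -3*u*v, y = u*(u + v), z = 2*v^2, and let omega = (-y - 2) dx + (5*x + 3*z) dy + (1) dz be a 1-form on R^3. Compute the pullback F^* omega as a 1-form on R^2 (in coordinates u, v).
F^* omega = (3*v*(-9*u^2 + 2*v^2 + 2)) du + (3*u^3 - 12*u^2*v + 6*u*v^2 + 6*u + 4*v) dv

Using F^*(f dg) = (f ∘ F) d(g ∘ F), substitute each coordinate x_i by F_i(u, v) in f_i, and replace dx_i by d F_i = (∂F_i/∂u) du + (∂F_i/∂v) dv.
  For the x component: f_1(F) = -u^2 - u*v - 2; d F_1 = (-3*v) du + (-3*u) dv
  For the y component: f_2(F) = 3*v*(-5*u + 2*v); d F_2 = (2*u + v) du + (u) dv
  For the z component: f_3(F) = 1; d F_3 = (0) du + (4*v) dv
Combining and collecting du, dv coefficients:
  coeff of du: 3*v*(-9*u^2 + 2*v^2 + 2)
  coeff of dv: 3*u^3 - 12*u^2*v + 6*u*v^2 + 6*u + 4*v
F^* omega = (3*v*(-9*u^2 + 2*v^2 + 2)) du + (3*u^3 - 12*u^2*v + 6*u*v^2 + 6*u + 4*v) dv.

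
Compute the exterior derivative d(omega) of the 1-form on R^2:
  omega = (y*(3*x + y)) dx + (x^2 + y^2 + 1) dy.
d(omega) = (-x - 2*y) dx ∧ dy

For a 1-form omega = sum_i f_i dx_i, the exterior derivative is
  d(omega) = sum_{i < j} (∂f_j/∂x_i - ∂f_i/∂x_j) dx_i ∧ dx_j.
  coefficient of dx ∧ dy: ∂f_2/∂x - ∂f_1/∂y = ∂(x^2 + y^2 + 1)/∂x - ∂(y*(3*x + y))/∂y = -x - 2*y
Assembling: d(omega) = (-x - 2*y) dx ∧ dy.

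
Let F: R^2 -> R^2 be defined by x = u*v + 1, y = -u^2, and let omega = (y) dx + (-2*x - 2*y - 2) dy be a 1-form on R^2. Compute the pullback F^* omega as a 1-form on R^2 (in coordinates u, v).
F^* omega = (u*(-4*u^2 + 3*u*v + 8)) du + (-u^3) dv

Using F^*(f dg) = (f ∘ F) d(g ∘ F), substitute each coordinate x_i by F_i(u, v) in f_i, and replace dx_i by d F_i = (∂F_i/∂u) du + (∂F_i/∂v) dv.
  For the x component: f_1(F) = -u^2; d F_1 = (v) du + (u) dv
  For the y component: f_2(F) = 2*u^2 - 2*u*v - 4; d F_2 = (-2*u) du + (0) dv
Combining and collecting du, dv coefficients:
  coeff of du: u*(-4*u^2 + 3*u*v + 8)
  coeff of dv: -u^3
F^* omega = (u*(-4*u^2 + 3*u*v + 8)) du + (-u^3) dv.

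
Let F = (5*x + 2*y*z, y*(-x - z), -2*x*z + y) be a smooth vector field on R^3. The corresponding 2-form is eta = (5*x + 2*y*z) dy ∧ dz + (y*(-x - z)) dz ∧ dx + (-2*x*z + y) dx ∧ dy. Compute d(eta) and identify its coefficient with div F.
d(eta) = (-3*x - z + 5) dx ∧ dy ∧ dz; div F = -3*x - z + 5

For a 2-form in R^3 of the form above, applying d gives a 3-form with coefficient ∂P/∂x + ∂Q/∂y + ∂R/∂z:
  ∂P/∂x = 5
  ∂Q/∂y = -x - z
  ∂R/∂z = -2*x
Sum = -3*x - z + 5, which is exactly div F.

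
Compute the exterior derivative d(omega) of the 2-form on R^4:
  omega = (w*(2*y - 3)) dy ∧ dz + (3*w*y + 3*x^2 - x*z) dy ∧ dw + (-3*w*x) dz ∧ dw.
d(omega) = (x + 2*y - 3) dy ∧ dz ∧ dw + (6*x - z) dx ∧ dy ∧ dw + (-3*w) dx ∧ dz ∧ dw

For a 2-form omega = sum_{i<j} g_{ij} dx_i ∧ dx_j, the exterior derivative is
  d(omega) = sum_{i<j} d(g_{ij}) ∧ dx_i ∧ dx_j = sum_{i<j, k} (∂g_{ij}/∂x_k) dx_k ∧ dx_i ∧ dx_j.
Expand each term, using dx_k ∧ dx_i ∧ dx_j = sgn(permutation) dx_{(a)} ∧ dx_{(b)} ∧ dx_{(c)} with (a < b < c) sorted:
  d(w*(2*y - 3)) includes (∂/∂w)(w*(2*y - 3)) dw = (2*y - 3) dw, which multiplied by dy ∧ dz gives (2*y - 3) dy ∧ dz ∧ dw
  d(3*w*y + 3*x^2 - x*z) includes (∂/∂x)(3*w*y + 3*x^2 - x*z) dx = (6*x - z) dx, which multiplied by dy ∧ dw gives (6*x - z) dx ∧ dy ∧ dw
  d(3*w*y + 3*x^2 - x*z) includes (∂/∂z)(3*w*y + 3*x^2 - x*z) dz = (-x) dz, which multiplied by dy ∧ dw gives (x) dy ∧ dz ∧ dw
  d(-3*w*x) includes (∂/∂x)(-3*w*x) dx = (-3*w) dx, which multiplied by dz ∧ dw gives (-3*w) dx ∧ dz ∧ dw
Collecting like 3-forms: d(omega) = (x + 2*y - 3) dy ∧ dz ∧ dw + (6*x - z) dx ∧ dy ∧ dw + (-3*w) dx ∧ dz ∧ dw.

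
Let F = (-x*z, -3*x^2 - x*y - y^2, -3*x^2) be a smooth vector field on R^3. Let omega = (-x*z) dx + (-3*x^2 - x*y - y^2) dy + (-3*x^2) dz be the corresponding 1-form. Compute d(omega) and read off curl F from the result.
d(omega) = (0) dy ∧ dz + (5*x) dz ∧ dx + (-6*x - y) dx ∧ dy; curl F = (0, 5*x, -6*x - y)

d omega = sum_{i<j} (∂f_j/∂x_i - ∂f_i/∂x_j) dx_i ∧ dx_j. Under the identification (dy ∧ dz, dz ∧ dx, dx ∧ dy) ↔ (e_x, e_y, e_z), the coefficients are exactly the components of curl F. Compute:
  ∂R/∂y - ∂Q/∂z = (0) - (0) = 0
  ∂P/∂z - ∂R/∂x = (-x) - (-6*x) = 5*x
  ∂Q/∂x - ∂P/∂y = (-6*x - y) - (0) = -6*x - y.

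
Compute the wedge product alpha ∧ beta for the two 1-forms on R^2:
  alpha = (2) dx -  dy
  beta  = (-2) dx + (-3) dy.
alpha ∧ beta = (-8) dx ∧ dy

Distribute the wedge, using dx_i ∧ dx_j = -dx_j ∧ dx_i and dx_i ∧ dx_i = 0. For each pair (i, j) with i < j, the coefficient of dx_i ∧ dx_j in alpha ∧ beta is (alpha_i * beta_j - alpha_j * beta_i). Collecting: alpha ∧ beta = (-8) dx ∧ dy.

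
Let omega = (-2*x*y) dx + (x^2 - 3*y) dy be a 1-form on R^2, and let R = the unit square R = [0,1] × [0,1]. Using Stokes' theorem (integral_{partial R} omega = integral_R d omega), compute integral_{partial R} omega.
integral_(partial R) omega = 2

Stokes: integral_partial_R omega = integral_R d omega with d omega = (∂Q/∂x - ∂P/∂y) dx ∧ dy.
  ∂Q/∂x = 2*x
  ∂P/∂y = -2*x
  integrand = ∂Q/∂x - ∂P/∂y = 4*x.
Integrating over R: integral_0^1 integral_0^1 (4*x) dx dy = 2.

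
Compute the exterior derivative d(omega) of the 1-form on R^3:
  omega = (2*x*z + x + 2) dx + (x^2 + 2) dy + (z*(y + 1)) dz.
d(omega) = (2*x) dx ∧ dy + (-2*x) dx ∧ dz + (z) dy ∧ dz

For a 1-form omega = sum_i f_i dx_i, the exterior derivative is
  d(omega) = sum_{i < j} (∂f_j/∂x_i - ∂f_i/∂x_j) dx_i ∧ dx_j.
  coefficient of dx ∧ dy: ∂f_2/∂x - ∂f_1/∂y = ∂(x^2 + 2)/∂x - ∂(2*x*z + x + 2)/∂y = 2*x
  coefficient of dx ∧ dz: ∂f_3/∂x - ∂f_1/∂z = ∂(z*(y + 1))/∂x - ∂(2*x*z + x + 2)/∂z = -2*x
  coefficient of dy ∧ dz: ∂f_3/∂y - ∂f_2/∂z = ∂(z*(y + 1))/∂y - ∂(x^2 + 2)/∂z = z
Assembling: d(omega) = (2*x) dx ∧ dy + (-2*x) dx ∧ dz + (z) dy ∧ dz.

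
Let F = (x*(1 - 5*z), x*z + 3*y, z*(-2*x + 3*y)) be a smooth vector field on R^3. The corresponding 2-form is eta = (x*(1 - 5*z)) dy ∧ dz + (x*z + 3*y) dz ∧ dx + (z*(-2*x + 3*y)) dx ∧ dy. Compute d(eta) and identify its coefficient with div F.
d(eta) = (-2*x + 3*y - 5*z + 4) dx ∧ dy ∧ dz; div F = -2*x + 3*y - 5*z + 4

For a 2-form in R^3 of the form above, applying d gives a 3-form with coefficient ∂P/∂x + ∂Q/∂y + ∂R/∂z:
  ∂P/∂x = 1 - 5*z
  ∂Q/∂y = 3
  ∂R/∂z = -2*x + 3*y
Sum = -2*x + 3*y - 5*z + 4, which is exactly div F.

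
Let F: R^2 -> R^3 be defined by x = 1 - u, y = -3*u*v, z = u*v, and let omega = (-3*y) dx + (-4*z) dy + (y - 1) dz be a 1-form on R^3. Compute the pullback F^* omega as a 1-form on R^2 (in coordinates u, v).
F^* omega = (v*(9*u*v - 9*u - 1)) du + (u*(9*u*v - 1)) dv

Using F^*(f dg) = (f ∘ F) d(g ∘ F), substitute each coordinate x_i by F_i(u, v) in f_i, and replace dx_i by d F_i = (∂F_i/∂u) du + (∂F_i/∂v) dv.
  For the x component: f_1(F) = 9*u*v; d F_1 = (-1) du + (0) dv
  For the y component: f_2(F) = -4*u*v; d F_2 = (-3*v) du + (-3*u) dv
  For the z component: f_3(F) = -3*u*v - 1; d F_3 = (v) du + (u) dv
Combining and collecting du, dv coefficients:
  coeff of du: v*(9*u*v - 9*u - 1)
  coeff of dv: u*(9*u*v - 1)
F^* omega = (v*(9*u*v - 9*u - 1)) du + (u*(9*u*v - 1)) dv.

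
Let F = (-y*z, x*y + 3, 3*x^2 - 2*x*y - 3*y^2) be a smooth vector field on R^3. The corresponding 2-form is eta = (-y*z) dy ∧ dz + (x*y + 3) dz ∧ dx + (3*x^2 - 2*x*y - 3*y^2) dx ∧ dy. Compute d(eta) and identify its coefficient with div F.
d(eta) = (x) dx ∧ dy ∧ dz; div F = x

For a 2-form in R^3 of the form above, applying d gives a 3-form with coefficient ∂P/∂x + ∂Q/∂y + ∂R/∂z:
  ∂P/∂x = 0
  ∂Q/∂y = x
  ∂R/∂z = 0
Sum = x, which is exactly div F.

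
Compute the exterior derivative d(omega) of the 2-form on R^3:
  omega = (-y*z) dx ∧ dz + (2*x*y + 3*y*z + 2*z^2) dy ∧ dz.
d(omega) = (2*y + z) dx ∧ dy ∧ dz

For a 2-form omega = sum_{i<j} g_{ij} dx_i ∧ dx_j, the exterior derivative is
  d(omega) = sum_{i<j} d(g_{ij}) ∧ dx_i ∧ dx_j = sum_{i<j, k} (∂g_{ij}/∂x_k) dx_k ∧ dx_i ∧ dx_j.
Expand each term, using dx_k ∧ dx_i ∧ dx_j = sgn(permutation) dx_{(a)} ∧ dx_{(b)} ∧ dx_{(c)} with (a < b < c) sorted:
  d(-y*z) includes (∂/∂y)(-y*z) dy = (-z) dy, which multiplied by dx ∧ dz gives (z) dx ∧ dy ∧ dz
  d(2*x*y + 3*y*z + 2*z^2) includes (∂/∂x)(2*x*y + 3*y*z + 2*z^2) dx = (2*y) dx, which multiplied by dy ∧ dz gives (2*y) dx ∧ dy ∧ dz
Collecting like 3-forms: d(omega) = (2*y + z) dx ∧ dy ∧ dz.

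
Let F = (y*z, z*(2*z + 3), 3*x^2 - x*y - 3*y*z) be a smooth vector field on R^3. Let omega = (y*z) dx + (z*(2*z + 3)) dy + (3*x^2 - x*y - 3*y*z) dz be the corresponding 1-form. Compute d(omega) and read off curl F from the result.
d(omega) = (-x - 7*z - 3) dy ∧ dz + (-6*x + 2*y) dz ∧ dx + (-z) dx ∧ dy; curl F = (-x - 7*z - 3, -6*x + 2*y, -z)

d omega = sum_{i<j} (∂f_j/∂x_i - ∂f_i/∂x_j) dx_i ∧ dx_j. Under the identification (dy ∧ dz, dz ∧ dx, dx ∧ dy) ↔ (e_x, e_y, e_z), the coefficients are exactly the components of curl F. Compute:
  ∂R/∂y - ∂Q/∂z = (-x - 3*z) - (4*z + 3) = -x - 7*z - 3
  ∂P/∂z - ∂R/∂x = (y) - (6*x - y) = -6*x + 2*y
  ∂Q/∂x - ∂P/∂y = (0) - (z) = -z.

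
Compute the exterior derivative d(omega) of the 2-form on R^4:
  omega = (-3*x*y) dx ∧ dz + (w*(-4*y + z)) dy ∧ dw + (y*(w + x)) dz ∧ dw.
d(omega) = (3*x) dx ∧ dy ∧ dz + (x) dy ∧ dz ∧ dw + (y) dx ∧ dz ∧ dw

For a 2-form omega = sum_{i<j} g_{ij} dx_i ∧ dx_j, the exterior derivative is
  d(omega) = sum_{i<j} d(g_{ij}) ∧ dx_i ∧ dx_j = sum_{i<j, k} (∂g_{ij}/∂x_k) dx_k ∧ dx_i ∧ dx_j.
Expand each term, using dx_k ∧ dx_i ∧ dx_j = sgn(permutation) dx_{(a)} ∧ dx_{(b)} ∧ dx_{(c)} with (a < b < c) sorted:
  d(-3*x*y) includes (∂/∂y)(-3*x*y) dy = (-3*x) dy, which multiplied by dx ∧ dz gives (3*x) dx ∧ dy ∧ dz
  d(w*(-4*y + z)) includes (∂/∂z)(w*(-4*y + z)) dz = (w) dz, which multiplied by dy ∧ dw gives (-w) dy ∧ dz ∧ dw
  d(y*(w + x)) includes (∂/∂x)(y*(w + x)) dx = (y) dx, which multiplied by dz ∧ dw gives (y) dx ∧ dz ∧ dw
  d(y*(w + x)) includes (∂/∂y)(y*(w + x)) dy = (w + x) dy, which multiplied by dz ∧ dw gives (w + x) dy ∧ dz ∧ dw
Collecting like 3-forms: d(omega) = (3*x) dx ∧ dy ∧ dz + (x) dy ∧ dz ∧ dw + (y) dx ∧ dz ∧ dw.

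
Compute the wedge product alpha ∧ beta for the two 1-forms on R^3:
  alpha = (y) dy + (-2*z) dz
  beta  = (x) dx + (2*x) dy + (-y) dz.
alpha ∧ beta = (-x*y) dx ∧ dy + (4*x*z - y^2) dy ∧ dz + (2*x*z) dx ∧ dz

Distribute the wedge, using dx_i ∧ dx_j = -dx_j ∧ dx_i and dx_i ∧ dx_i = 0. For each pair (i, j) with i < j, the coefficient of dx_i ∧ dx_j in alpha ∧ beta is (alpha_i * beta_j - alpha_j * beta_i). Collecting: alpha ∧ beta = (-x*y) dx ∧ dy + (4*x*z - y^2) dy ∧ dz + (2*x*z) dx ∧ dz.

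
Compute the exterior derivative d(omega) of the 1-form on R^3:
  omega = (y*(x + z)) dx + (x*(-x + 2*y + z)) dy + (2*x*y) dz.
d(omega) = (-3*x + 2*y) dx ∧ dy + (y) dx ∧ dz + (x) dy ∧ dz

For a 1-form omega = sum_i f_i dx_i, the exterior derivative is
  d(omega) = sum_{i < j} (∂f_j/∂x_i - ∂f_i/∂x_j) dx_i ∧ dx_j.
  coefficient of dx ∧ dy: ∂f_2/∂x - ∂f_1/∂y = ∂(x*(-x + 2*y + z))/∂x - ∂(y*(x + z))/∂y = -3*x + 2*y
  coefficient of dx ∧ dz: ∂f_3/∂x - ∂f_1/∂z = ∂(2*x*y)/∂x - ∂(y*(x + z))/∂z = y
  coefficient of dy ∧ dz: ∂f_3/∂y - ∂f_2/∂z = ∂(2*x*y)/∂y - ∂(x*(-x + 2*y + z))/∂z = x
Assembling: d(omega) = (-3*x + 2*y) dx ∧ dy + (y) dx ∧ dz + (x) dy ∧ dz.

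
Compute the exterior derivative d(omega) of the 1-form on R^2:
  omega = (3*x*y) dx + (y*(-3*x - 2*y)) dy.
d(omega) = (-3*x - 3*y) dx ∧ dy

For a 1-form omega = sum_i f_i dx_i, the exterior derivative is
  d(omega) = sum_{i < j} (∂f_j/∂x_i - ∂f_i/∂x_j) dx_i ∧ dx_j.
  coefficient of dx ∧ dy: ∂f_2/∂x - ∂f_1/∂y = ∂(y*(-3*x - 2*y))/∂x - ∂(3*x*y)/∂y = -3*x - 3*y
Assembling: d(omega) = (-3*x - 3*y) dx ∧ dy.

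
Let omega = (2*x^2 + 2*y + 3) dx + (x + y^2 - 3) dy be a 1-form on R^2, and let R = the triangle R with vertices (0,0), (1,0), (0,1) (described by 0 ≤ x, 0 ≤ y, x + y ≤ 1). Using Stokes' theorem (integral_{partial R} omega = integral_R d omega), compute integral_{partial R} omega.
integral_(partial R) omega = -1/2

Stokes: integral_partial_R omega = integral_R d omega with d omega = (∂Q/∂x - ∂P/∂y) dx ∧ dy.
  ∂Q/∂x = 1
  ∂P/∂y = 2
  integrand = ∂Q/∂x - ∂P/∂y = -1.
Integrating over R: integral_0^1 integral_0^{1-x} (-1) dy dx = -1/2.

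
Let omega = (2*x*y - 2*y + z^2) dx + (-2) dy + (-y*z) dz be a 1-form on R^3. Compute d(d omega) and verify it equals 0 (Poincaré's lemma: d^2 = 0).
d(d omega) = 0

Step 1: d omega = sum_{i<j} (∂f_j/∂x_i - ∂f_i/∂x_j) dx_i ∧ dx_j:
  coeff of dx ∧ dy: 2 - 2*x
  coeff of dx ∧ dz: -2*z
  coeff of dy ∧ dz: -z
Step 2: Apply d again to each 2-form coefficient. The only possible 3-form in R^3 is dx ∧ dy ∧ dz, with coefficient
  ∂(coeff of dy∧dz)/∂x - ∂(coeff of dx∧dz)/∂y + ∂(coeff of dx∧dy)/∂z
  = ∂/∂x (-z) - ∂/∂y (-2*z) + ∂/∂z (2 - 2*x).
Each of these terms simplifies to sums of mixed partials that cancel in pairs. The result is 0 (by equality of mixed partials for smooth functions — Schwarz / Clairaut).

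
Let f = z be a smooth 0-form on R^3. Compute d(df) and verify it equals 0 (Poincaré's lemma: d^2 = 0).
d(df) = 0

Step 1: df = sum_i (∂f/∂x_i) dx_i = (0) dx + (0) dy + (1) dz.
Step 2: Apply d again. Using the 1-form formula, the coefficient of dx ∧ dy in d(df) is ∂^2 f/∂x ∂y - ∂^2 f/∂y ∂x = (0) - (0) = 0 (equality of mixed partials for smooth f).
Similarly for dx ∧ dz and dy ∧ dz — all coefficients vanish. So d(df) = 0.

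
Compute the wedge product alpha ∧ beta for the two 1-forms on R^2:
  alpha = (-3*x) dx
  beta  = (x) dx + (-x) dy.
alpha ∧ beta = (3*x^2) dx ∧ dy

Distribute the wedge, using dx_i ∧ dx_j = -dx_j ∧ dx_i and dx_i ∧ dx_i = 0. For each pair (i, j) with i < j, the coefficient of dx_i ∧ dx_j in alpha ∧ beta is (alpha_i * beta_j - alpha_j * beta_i). Collecting: alpha ∧ beta = (3*x^2) dx ∧ dy.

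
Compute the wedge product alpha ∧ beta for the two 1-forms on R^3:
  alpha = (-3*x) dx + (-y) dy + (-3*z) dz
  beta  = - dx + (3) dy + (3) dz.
alpha ∧ beta = (-9*x - y) dx ∧ dy + (-9*x - 3*z) dx ∧ dz + (-3*y + 9*z) dy ∧ dz

Distribute the wedge, using dx_i ∧ dx_j = -dx_j ∧ dx_i and dx_i ∧ dx_i = 0. For each pair (i, j) with i < j, the coefficient of dx_i ∧ dx_j in alpha ∧ beta is (alpha_i * beta_j - alpha_j * beta_i). Collecting: alpha ∧ beta = (-9*x - y) dx ∧ dy + (-9*x - 3*z) dx ∧ dz + (-3*y + 9*z) dy ∧ dz.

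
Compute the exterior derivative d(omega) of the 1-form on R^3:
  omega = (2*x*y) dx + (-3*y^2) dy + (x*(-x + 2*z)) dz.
d(omega) = (-2*x) dx ∧ dy + (-2*x + 2*z) dx ∧ dz

For a 1-form omega = sum_i f_i dx_i, the exterior derivative is
  d(omega) = sum_{i < j} (∂f_j/∂x_i - ∂f_i/∂x_j) dx_i ∧ dx_j.
  coefficient of dx ∧ dy: ∂f_2/∂x - ∂f_1/∂y = ∂(-3*y^2)/∂x - ∂(2*x*y)/∂y = -2*x
  coefficient of dx ∧ dz: ∂f_3/∂x - ∂f_1/∂z = ∂(x*(-x + 2*z))/∂x - ∂(2*x*y)/∂z = -2*x + 2*z
Assembling: d(omega) = (-2*x) dx ∧ dy + (-2*x + 2*z) dx ∧ dz.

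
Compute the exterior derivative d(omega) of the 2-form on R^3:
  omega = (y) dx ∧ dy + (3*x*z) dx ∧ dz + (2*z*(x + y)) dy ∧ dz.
d(omega) = (2*z) dx ∧ dy ∧ dz

For a 2-form omega = sum_{i<j} g_{ij} dx_i ∧ dx_j, the exterior derivative is
  d(omega) = sum_{i<j} d(g_{ij}) ∧ dx_i ∧ dx_j = sum_{i<j, k} (∂g_{ij}/∂x_k) dx_k ∧ dx_i ∧ dx_j.
Expand each term, using dx_k ∧ dx_i ∧ dx_j = sgn(permutation) dx_{(a)} ∧ dx_{(b)} ∧ dx_{(c)} with (a < b < c) sorted:
  d(2*z*(x + y)) includes (∂/∂x)(2*z*(x + y)) dx = (2*z) dx, which multiplied by dy ∧ dz gives (2*z) dx ∧ dy ∧ dz
Collecting like 3-forms: d(omega) = (2*z) dx ∧ dy ∧ dz.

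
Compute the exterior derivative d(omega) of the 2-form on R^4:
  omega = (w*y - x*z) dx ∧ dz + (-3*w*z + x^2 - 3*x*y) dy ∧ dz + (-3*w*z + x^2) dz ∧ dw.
d(omega) = (-w + 2*x - 3*y) dx ∧ dy ∧ dz + (2*x + y) dx ∧ dz ∧ dw + (-3*z) dy ∧ dz ∧ dw

For a 2-form omega = sum_{i<j} g_{ij} dx_i ∧ dx_j, the exterior derivative is
  d(omega) = sum_{i<j} d(g_{ij}) ∧ dx_i ∧ dx_j = sum_{i<j, k} (∂g_{ij}/∂x_k) dx_k ∧ dx_i ∧ dx_j.
Expand each term, using dx_k ∧ dx_i ∧ dx_j = sgn(permutation) dx_{(a)} ∧ dx_{(b)} ∧ dx_{(c)} with (a < b < c) sorted:
  d(w*y - x*z) includes (∂/∂y)(w*y - x*z) dy = (w) dy, which multiplied by dx ∧ dz gives (-w) dx ∧ dy ∧ dz
  d(w*y - x*z) includes (∂/∂w)(w*y - x*z) dw = (y) dw, which multiplied by dx ∧ dz gives (y) dx ∧ dz ∧ dw
  d(-3*w*z + x^2 - 3*x*y) includes (∂/∂x)(-3*w*z + x^2 - 3*x*y) dx = (2*x - 3*y) dx, which multiplied by dy ∧ dz gives (2*x - 3*y) dx ∧ dy ∧ dz
  d(-3*w*z + x^2 - 3*x*y) includes (∂/∂w)(-3*w*z + x^2 - 3*x*y) dw = (-3*z) dw, which multiplied by dy ∧ dz gives (-3*z) dy ∧ dz ∧ dw
  d(-3*w*z + x^2) includes (∂/∂x)(-3*w*z + x^2) dx = (2*x) dx, which multiplied by dz ∧ dw gives (2*x) dx ∧ dz ∧ dw
Collecting like 3-forms: d(omega) = (-w + 2*x - 3*y) dx ∧ dy ∧ dz + (2*x + y) dx ∧ dz ∧ dw + (-3*z) dy ∧ dz ∧ dw.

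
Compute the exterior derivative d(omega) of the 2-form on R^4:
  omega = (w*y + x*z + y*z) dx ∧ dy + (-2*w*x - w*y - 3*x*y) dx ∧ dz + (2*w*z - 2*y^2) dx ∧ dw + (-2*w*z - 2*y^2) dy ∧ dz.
d(omega) = (w + 4*x + y) dx ∧ dy ∧ dz + (5*y) dx ∧ dy ∧ dw + (-2*w - 2*x - y) dx ∧ dz ∧ dw + (-2*z) dy ∧ dz ∧ dw

For a 2-form omega = sum_{i<j} g_{ij} dx_i ∧ dx_j, the exterior derivative is
  d(omega) = sum_{i<j} d(g_{ij}) ∧ dx_i ∧ dx_j = sum_{i<j, k} (∂g_{ij}/∂x_k) dx_k ∧ dx_i ∧ dx_j.
Expand each term, using dx_k ∧ dx_i ∧ dx_j = sgn(permutation) dx_{(a)} ∧ dx_{(b)} ∧ dx_{(c)} with (a < b < c) sorted:
  d(w*y + x*z + y*z) includes (∂/∂z)(w*y + x*z + y*z) dz = (x + y) dz, which multiplied by dx ∧ dy gives (x + y) dx ∧ dy ∧ dz
  d(w*y + x*z + y*z) includes (∂/∂w)(w*y + x*z + y*z) dw = (y) dw, which multiplied by dx ∧ dy gives (y) dx ∧ dy ∧ dw
  d(-2*w*x - w*y - 3*x*y) includes (∂/∂y)(-2*w*x - w*y - 3*x*y) dy = (-w - 3*x) dy, which multiplied by dx ∧ dz gives (w + 3*x) dx ∧ dy ∧ dz
  d(-2*w*x - w*y - 3*x*y) includes (∂/∂w)(-2*w*x - w*y - 3*x*y) dw = (-2*x - y) dw, which multiplied by dx ∧ dz gives (-2*x - y) dx ∧ dz ∧ dw
  d(2*w*z - 2*y^2) includes (∂/∂y)(2*w*z - 2*y^2) dy = (-4*y) dy, which multiplied by dx ∧ dw gives (4*y) dx ∧ dy ∧ dw
  d(2*w*z - 2*y^2) includes (∂/∂z)(2*w*z - 2*y^2) dz = (2*w) dz, which multiplied by dx ∧ dw gives (-2*w) dx ∧ dz ∧ dw
  d(-2*w*z - 2*y^2) includes (∂/∂w)(-2*w*z - 2*y^2) dw = (-2*z) dw, which multiplied by dy ∧ dz gives (-2*z) dy ∧ dz ∧ dw
Collecting like 3-forms: d(omega) = (w + 4*x + y) dx ∧ dy ∧ dz + (5*y) dx ∧ dy ∧ dw + (-2*w - 2*x - y) dx ∧ dz ∧ dw + (-2*z) dy ∧ dz ∧ dw.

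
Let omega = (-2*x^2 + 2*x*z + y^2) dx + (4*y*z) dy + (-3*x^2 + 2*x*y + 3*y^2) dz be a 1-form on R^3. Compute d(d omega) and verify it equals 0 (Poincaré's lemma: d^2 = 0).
d(d omega) = 0

Step 1: d omega = sum_{i<j} (∂f_j/∂x_i - ∂f_i/∂x_j) dx_i ∧ dx_j:
  coeff of dx ∧ dy: -2*y
  coeff of dx ∧ dz: -8*x + 2*y
  coeff of dy ∧ dz: 2*x + 2*y
Step 2: Apply d again to each 2-form coefficient. The only possible 3-form in R^3 is dx ∧ dy ∧ dz, with coefficient
  ∂(coeff of dy∧dz)/∂x - ∂(coeff of dx∧dz)/∂y + ∂(coeff of dx∧dy)/∂z
  = ∂/∂x (2*x + 2*y) - ∂/∂y (-8*x + 2*y) + ∂/∂z (-2*y).
Each of these terms simplifies to sums of mixed partials that cancel in pairs. The result is 0 (by equality of mixed partials for smooth functions — Schwarz / Clairaut).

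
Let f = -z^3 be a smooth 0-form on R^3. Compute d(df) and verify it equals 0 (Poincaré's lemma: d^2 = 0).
d(df) = 0

Step 1: df = sum_i (∂f/∂x_i) dx_i = (0) dx + (0) dy + (-3*z^2) dz.
Step 2: Apply d again. Using the 1-form formula, the coefficient of dx ∧ dy in d(df) is ∂^2 f/∂x ∂y - ∂^2 f/∂y ∂x = (0) - (0) = 0 (equality of mixed partials for smooth f).
Similarly for dx ∧ dz and dy ∧ dz — all coefficients vanish. So d(df) = 0.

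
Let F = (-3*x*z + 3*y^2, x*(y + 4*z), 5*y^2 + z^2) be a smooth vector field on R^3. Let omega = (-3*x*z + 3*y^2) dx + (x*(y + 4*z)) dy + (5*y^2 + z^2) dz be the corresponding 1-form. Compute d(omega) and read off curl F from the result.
d(omega) = (-4*x + 10*y) dy ∧ dz + (-3*x) dz ∧ dx + (-5*y + 4*z) dx ∧ dy; curl F = (-4*x + 10*y, -3*x, -5*y + 4*z)

d omega = sum_{i<j} (∂f_j/∂x_i - ∂f_i/∂x_j) dx_i ∧ dx_j. Under the identification (dy ∧ dz, dz ∧ dx, dx ∧ dy) ↔ (e_x, e_y, e_z), the coefficients are exactly the components of curl F. Compute:
  ∂R/∂y - ∂Q/∂z = (10*y) - (4*x) = -4*x + 10*y
  ∂P/∂z - ∂R/∂x = (-3*x) - (0) = -3*x
  ∂Q/∂x - ∂P/∂y = (y + 4*z) - (6*y) = -5*y + 4*z.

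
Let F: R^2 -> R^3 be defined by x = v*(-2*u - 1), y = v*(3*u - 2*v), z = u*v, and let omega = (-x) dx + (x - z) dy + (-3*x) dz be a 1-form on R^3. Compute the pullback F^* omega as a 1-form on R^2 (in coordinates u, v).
F^* omega = (v^2*(-7*u - 2)) du + (v*(-7*u^2 + 12*u*v - 4*u + 4*v - 1)) dv

Using F^*(f dg) = (f ∘ F) d(g ∘ F), substitute each coordinate x_i by F_i(u, v) in f_i, and replace dx_i by d F_i = (∂F_i/∂u) du + (∂F_i/∂v) dv.
  For the x component: f_1(F) = v*(2*u + 1); d F_1 = (-2*v) du + (-2*u - 1) dv
  For the y component: f_2(F) = v*(-3*u - 1); d F_2 = (3*v) du + (3*u - 4*v) dv
  For the z component: f_3(F) = 3*v*(2*u + 1); d F_3 = (v) du + (u) dv
Combining and collecting du, dv coefficients:
  coeff of du: v^2*(-7*u - 2)
  coeff of dv: v*(-7*u^2 + 12*u*v - 4*u + 4*v - 1)
F^* omega = (v^2*(-7*u - 2)) du + (v*(-7*u^2 + 12*u*v - 4*u + 4*v - 1)) dv.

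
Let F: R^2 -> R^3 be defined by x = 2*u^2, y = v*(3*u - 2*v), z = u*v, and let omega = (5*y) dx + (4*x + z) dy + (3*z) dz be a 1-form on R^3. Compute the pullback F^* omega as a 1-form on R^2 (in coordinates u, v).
F^* omega = (2*u*v*(42*u - 17*v)) du + (2*u*(12*u^2 - 13*u*v - 2*v^2)) dv

Using F^*(f dg) = (f ∘ F) d(g ∘ F), substitute each coordinate x_i by F_i(u, v) in f_i, and replace dx_i by d F_i = (∂F_i/∂u) du + (∂F_i/∂v) dv.
  For the x component: f_1(F) = 5*v*(3*u - 2*v); d F_1 = (4*u) du + (0) dv
  For the y component: f_2(F) = u*(8*u + v); d F_2 = (3*v) du + (3*u - 4*v) dv
  For the z component: f_3(F) = 3*u*v; d F_3 = (v) du + (u) dv
Combining and collecting du, dv coefficients:
  coeff of du: 2*u*v*(42*u - 17*v)
  coeff of dv: 2*u*(12*u^2 - 13*u*v - 2*v^2)
F^* omega = (2*u*v*(42*u - 17*v)) du + (2*u*(12*u^2 - 13*u*v - 2*v^2)) dv.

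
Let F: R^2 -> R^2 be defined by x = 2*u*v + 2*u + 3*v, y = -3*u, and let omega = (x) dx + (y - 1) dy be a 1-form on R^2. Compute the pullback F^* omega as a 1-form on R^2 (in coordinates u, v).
F^* omega = (4*u*v^2 + 8*u*v + 13*u + 6*v^2 + 6*v + 3) du + (4*u^2*v + 4*u^2 + 12*u*v + 6*u + 9*v) dv

Using F^*(f dg) = (f ∘ F) d(g ∘ F), substitute each coordinate x_i by F_i(u, v) in f_i, and replace dx_i by d F_i = (∂F_i/∂u) du + (∂F_i/∂v) dv.
  For the x component: f_1(F) = 2*u*v + 2*u + 3*v; d F_1 = (2*v + 2) du + (2*u + 3) dv
  For the y component: f_2(F) = -3*u - 1; d F_2 = (-3) du + (0) dv
Combining and collecting du, dv coefficients:
  coeff of du: 4*u*v^2 + 8*u*v + 13*u + 6*v^2 + 6*v + 3
  coeff of dv: 4*u^2*v + 4*u^2 + 12*u*v + 6*u + 9*v
F^* omega = (4*u*v^2 + 8*u*v + 13*u + 6*v^2 + 6*v + 3) du + (4*u^2*v + 4*u^2 + 12*u*v + 6*u + 9*v) dv.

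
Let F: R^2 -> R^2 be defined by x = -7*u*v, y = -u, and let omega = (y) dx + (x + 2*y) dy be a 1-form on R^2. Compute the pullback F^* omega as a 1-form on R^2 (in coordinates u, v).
F^* omega = (2*u*(7*v + 1)) du + (7*u^2) dv

Using F^*(f dg) = (f ∘ F) d(g ∘ F), substitute each coordinate x_i by F_i(u, v) in f_i, and replace dx_i by d F_i = (∂F_i/∂u) du + (∂F_i/∂v) dv.
  For the x component: f_1(F) = -u; d F_1 = (-7*v) du + (-7*u) dv
  For the y component: f_2(F) = u*(-7*v - 2); d F_2 = (-1) du + (0) dv
Combining and collecting du, dv coefficients:
  coeff of du: 2*u*(7*v + 1)
  coeff of dv: 7*u^2
F^* omega = (2*u*(7*v + 1)) du + (7*u^2) dv.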